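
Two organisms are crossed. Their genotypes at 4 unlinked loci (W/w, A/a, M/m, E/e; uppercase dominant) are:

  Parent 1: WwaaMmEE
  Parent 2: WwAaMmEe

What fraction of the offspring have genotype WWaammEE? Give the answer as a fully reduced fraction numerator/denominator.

P(WWaammEE) = 1/64

WwaaMmEE gametes: WaME×4, WamE×4, waME×4, wamE×4
WwAaMmEe gametes: WAME×1, WAMe×1, WAmE×1, WAme×1, WaME×1, WaMe×1, WamE×1, Wame×1, wAME×1, wAMe×1, wAmE×1, wAme×1, waME×1, waMe×1, wamE×1, wame×1
WwaaMmEE×WwAaMmEe grid (16·16=256): WWAaMMEE=4 WWAaMMEe=4 WWAaMmEE=8 WWAaMmEe=8 WWAammEE=4 WWAammEe=4 WWaaMMEE=4 WWaaMMEe=4 WWaaMmEE=8 WWaaMmEe=8 WWaammEE=4 WWaammEe=4 WwAaMMEE=8 WwAaMMEe=8 WwAaMmEE=16 WwAaMmEe=16 WwAammEE=8 WwAammEe=8 WwaaMMEE=8 WwaaMMEe=8 WwaaMmEE=16 WwaaMmEe=16 WwaammEE=8 WwaammEe=8 wwAaMMEE=4 wwAaMMEe=4 wwAaMmEE=8 wwAaMmEe=8 wwAammEE=4 wwAammEe=4 wwaaMMEE=4 wwaaMMEe=4 wwaaMmEE=8 wwaaMmEe=8 wwaammEE=4 wwaammEe=4
WWaammEE hits 4/256; gcd=4; 4÷4/256÷4 = 1/64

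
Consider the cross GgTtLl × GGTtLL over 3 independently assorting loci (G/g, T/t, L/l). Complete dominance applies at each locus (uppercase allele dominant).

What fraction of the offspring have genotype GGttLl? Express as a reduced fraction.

P(GGttLl) = 1/16

GgTtLl gametes: GTL×1, GTl×1, GtL×1, Gtl×1, gTL×1, gTl×1, gtL×1, gtl×1
GGTtLL gametes: GTL×4, GtL×4
GgTtLl×GGTtLL grid (8·8=64): GGTTLL=4 GGTTLl=4 GGTtLL=8 GGTtLl=8 GGttLL=4 GGttLl=4 GgTTLL=4 GgTTLl=4 GgTtLL=8 GgTtLl=8 GgttLL=4 GgttLl=4
GGttLl hits 4/64; gcd=4; 4÷4/64÷4 = 1/16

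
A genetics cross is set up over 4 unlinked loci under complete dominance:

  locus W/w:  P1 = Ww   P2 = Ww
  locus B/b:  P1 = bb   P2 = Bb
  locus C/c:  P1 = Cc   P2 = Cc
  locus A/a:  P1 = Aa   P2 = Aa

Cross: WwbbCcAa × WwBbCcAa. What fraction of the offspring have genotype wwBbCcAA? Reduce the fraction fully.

P(wwBbCcAA) = 1/64

WwbbCcAa gametes: WbCA×2, WbCa×2, WbcA×2, Wbca×2, wbCA×2, wbCa×2, wbcA×2, wbca×2
WwBbCcAa gametes: WBCA×1, WBCa×1, WBcA×1, WBca×1, WbCA×1, WbCa×1, WbcA×1, Wbca×1, wBCA×1, wBCa×1, wBcA×1, wBca×1, wbCA×1, wbCa×1, wbcA×1, wbca×1
WwbbCcAa×WwBbCcAa grid (16·16=256): WWBbCCAA=2 WWBbCCAa=4 WWBbCCaa=2 WWBbCcAA=4 WWBbCcAa=8 WWBbCcaa=4 WWBbccAA=2 WWBbccAa=4 WWBbccaa=2 WWbbCCAA=2 WWbbCCAa=4 WWbbCCaa=2 WWbbCcAA=4 WWbbCcAa=8 WWbbCcaa=4 WWbbccAA=2 WWbbccAa=4 WWbbccaa=2 WwBbCCAA=4 WwBbCCAa=8 WwBbCCaa=4 WwBbCcAA=8 WwBbCcAa=16 WwBbCcaa=8 WwBbccAA=4 WwBbccAa=8 WwBbccaa=4 WwbbCCAA=4 WwbbCCAa=8 WwbbCCaa=4 WwbbCcAA=8 WwbbCcAa=16 WwbbCcaa=8 WwbbccAA=4 WwbbccAa=8 Wwbbccaa=4 wwBbCCAA=2 wwBbCCAa=4 wwBbCCaa=2 wwBbCcAA=4 wwBbCcAa=8 wwBbCcaa=4 wwBbccAA=2 wwBbccAa=4 wwBbccaa=2 wwbbCCAA=2 wwbbCCAa=4 wwbbCCaa=2 wwbbCcAA=4 wwbbCcAa=8 wwbbCcaa=4 wwbbccAA=2 wwbbccAa=4 wwbbccaa=2
wwBbCcAA hits 4/256; gcd=4; 4÷4/256÷4 = 1/64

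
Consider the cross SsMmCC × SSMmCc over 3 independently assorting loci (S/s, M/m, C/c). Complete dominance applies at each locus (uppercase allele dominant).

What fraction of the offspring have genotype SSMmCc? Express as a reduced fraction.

P(SSMmCc) = 1/8

SsMmCC gametes: SMC×2, SmC×2, sMC×2, smC×2
SSMmCc gametes: SMC×2, SMc×2, SmC×2, Smc×2
SsMmCC×SSMmCc grid (8·8=64): SSMMCC=4 SSMMCc=4 SSMmCC=8 SSMmCc=8 SSmmCC=4 SSmmCc=4 SsMMCC=4 SsMMCc=4 SsMmCC=8 SsMmCc=8 SsmmCC=4 SsmmCc=4
SSMmCc hits 8/64; gcd=8; 8÷8/64÷8 = 1/8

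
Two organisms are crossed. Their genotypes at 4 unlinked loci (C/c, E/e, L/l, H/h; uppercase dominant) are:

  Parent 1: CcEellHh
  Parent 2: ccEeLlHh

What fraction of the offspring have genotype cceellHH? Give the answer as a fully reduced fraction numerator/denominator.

CcEellHh gametes: CElH×2, CElh×2, CelH×2, Celh×2, cElH×2, cElh×2, celH×2, celh×2
ccEeLlHh gametes: cELH×2, cELh×2, cElH×2, cElh×2, ceLH×2, ceLh×2, celH×2, celh×2
CcEellHh×ccEeLlHh grid (16·16=256): CcEELlHH=4 CcEELlHh=8 CcEELlhh=4 CcEEllHH=4 CcEEllHh=8 CcEEllhh=4 CcEeLlHH=8 CcEeLlHh=16 CcEeLlhh=8 CcEellHH=8 CcEellHh=16 CcEellhh=8 CceeLlHH=4 CceeLlHh=8 CceeLlhh=4 CceellHH=4 CceellHh=8 Cceellhh=4 ccEELlHH=4 ccEELlHh=8 ccEELlhh=4 ccEEllHH=4 ccEEllHh=8 ccEEllhh=4 ccEeLlHH=8 ccEeLlHh=16 ccEeLlhh=8 ccEellHH=8 ccEellHh=16 ccEellhh=8 cceeLlHH=4 cceeLlHh=8 cceeLlhh=4 cceellHH=4 cceellHh=8 cceellhh=4
cceellHH hits 4/256; gcd=4; 4÷4/256÷4 = 1/64

P(cceellHH) = 1/64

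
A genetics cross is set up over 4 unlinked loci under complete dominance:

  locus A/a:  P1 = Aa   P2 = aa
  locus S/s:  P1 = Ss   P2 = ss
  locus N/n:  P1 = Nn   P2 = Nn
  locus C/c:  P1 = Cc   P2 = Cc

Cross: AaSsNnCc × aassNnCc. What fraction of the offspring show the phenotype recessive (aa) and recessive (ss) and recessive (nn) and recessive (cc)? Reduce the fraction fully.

P(aa ss nn cc) = 1/64

AaSsNnCc gametes: ASNC×1, ASNc×1, ASnC×1, ASnc×1, AsNC×1, AsNc×1, AsnC×1, Asnc×1, aSNC×1, aSNc×1, aSnC×1, aSnc×1, asNC×1, asNc×1, asnC×1, asnc×1
aassNnCc gametes: asNC×4, asNc×4, asnC×4, asnc×4
AaSsNnCc×aassNnCc grid (16·16=256): AaSsNNCC=4 AaSsNNCc=8 AaSsNNcc=4 AaSsNnCC=8 AaSsNnCc=16 AaSsNncc=8 AaSsnnCC=4 AaSsnnCc=8 AaSsnncc=4 AassNNCC=4 AassNNCc=8 AassNNcc=4 AassNnCC=8 AassNnCc=16 AassNncc=8 AassnnCC=4 AassnnCc=8 Aassnncc=4 aaSsNNCC=4 aaSsNNCc=8 aaSsNNcc=4 aaSsNnCC=8 aaSsNnCc=16 aaSsNncc=8 aaSsnnCC=4 aaSsnnCc=8 aaSsnncc=4 aassNNCC=4 aassNNCc=8 aassNNcc=4 aassNnCC=8 aassNnCc=16 aassNncc=8 aassnnCC=4 aassnnCc=8 aassnncc=4
aa ss nn cc hits 4/256; gcd=4; 4÷4/256÷4 = 1/64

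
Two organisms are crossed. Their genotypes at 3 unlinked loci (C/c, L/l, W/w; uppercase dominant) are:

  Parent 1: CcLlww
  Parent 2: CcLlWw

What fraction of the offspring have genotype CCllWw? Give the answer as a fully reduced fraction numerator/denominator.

CcLlww gametes: CLw×2, Clw×2, cLw×2, clw×2
CcLlWw gametes: CLW×1, CLw×1, ClW×1, Clw×1, cLW×1, cLw×1, clW×1, clw×1
CcLlww×CcLlWw grid (8·8=64): CCLLWw=2 CCLLww=2 CCLlWw=4 CCLlww=4 CCllWw=2 CCllww=2 CcLLWw=4 CcLLww=4 CcLlWw=8 CcLlww=8 CcllWw=4 Ccllww=4 ccLLWw=2 ccLLww=2 ccLlWw=4 ccLlww=4 ccllWw=2 ccllww=2
CCllWw hits 2/64; gcd=2; 2÷2/64÷2 = 1/32

P(CCllWw) = 1/32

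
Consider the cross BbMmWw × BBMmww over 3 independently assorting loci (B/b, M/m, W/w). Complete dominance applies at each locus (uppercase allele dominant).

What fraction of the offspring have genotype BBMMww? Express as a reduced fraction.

BbMmWw gametes: BMW×1, BMw×1, BmW×1, Bmw×1, bMW×1, bMw×1, bmW×1, bmw×1
BBMmww gametes: BMw×4, Bmw×4
BbMmWw×BBMmww grid (8·8=64): BBMMWw=4 BBMMww=4 BBMmWw=8 BBMmww=8 BBmmWw=4 BBmmww=4 BbMMWw=4 BbMMww=4 BbMmWw=8 BbMmww=8 BbmmWw=4 Bbmmww=4
BBMMww hits 4/64; gcd=4; 4÷4/64÷4 = 1/16

P(BBMMww) = 1/16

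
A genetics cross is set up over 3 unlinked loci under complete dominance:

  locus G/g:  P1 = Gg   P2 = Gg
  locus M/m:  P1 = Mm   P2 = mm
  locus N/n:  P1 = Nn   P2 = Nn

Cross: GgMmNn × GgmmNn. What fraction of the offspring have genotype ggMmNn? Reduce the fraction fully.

GgMmNn gametes: GMN×1, GMn×1, GmN×1, Gmn×1, gMN×1, gMn×1, gmN×1, gmn×1
GgmmNn gametes: GmN×2, Gmn×2, gmN×2, gmn×2
GgMmNn×GgmmNn grid (8·8=64): GGMmNN=2 GGMmNn=4 GGMmnn=2 GGmmNN=2 GGmmNn=4 GGmmnn=2 GgMmNN=4 GgMmNn=8 GgMmnn=4 GgmmNN=4 GgmmNn=8 Ggmmnn=4 ggMmNN=2 ggMmNn=4 ggMmnn=2 ggmmNN=2 ggmmNn=4 ggmmnn=2
ggMmNn hits 4/64; gcd=4; 4÷4/64÷4 = 1/16

P(ggMmNn) = 1/16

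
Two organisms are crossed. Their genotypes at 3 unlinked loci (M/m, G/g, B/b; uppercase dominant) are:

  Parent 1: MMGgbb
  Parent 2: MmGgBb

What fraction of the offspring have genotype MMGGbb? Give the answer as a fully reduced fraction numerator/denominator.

P(MMGGbb) = 1/16

MMGgbb gametes: MGb×4, Mgb×4
MmGgBb gametes: MGB×1, MGb×1, MgB×1, Mgb×1, mGB×1, mGb×1, mgB×1, mgb×1
MMGgbb×MmGgBb grid (8·8=64): MMGGBb=4 MMGGbb=4 MMGgBb=8 MMGgbb=8 MMggBb=4 MMggbb=4 MmGGBb=4 MmGGbb=4 MmGgBb=8 MmGgbb=8 MmggBb=4 Mmggbb=4
MMGGbb hits 4/64; gcd=4; 4÷4/64÷4 = 1/16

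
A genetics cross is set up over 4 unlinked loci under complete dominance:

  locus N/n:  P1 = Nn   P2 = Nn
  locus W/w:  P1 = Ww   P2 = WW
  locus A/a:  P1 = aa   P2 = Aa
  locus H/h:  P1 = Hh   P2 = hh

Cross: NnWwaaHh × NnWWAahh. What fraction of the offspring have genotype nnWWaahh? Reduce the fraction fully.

NnWwaaHh gametes: NWaH×2, NWah×2, NwaH×2, Nwah×2, nWaH×2, nWah×2, nwaH×2, nwah×2
NnWWAahh gametes: NWAh×4, NWah×4, nWAh×4, nWah×4
NnWwaaHh×NnWWAahh grid (16·16=256): NNWWAaHh=8 NNWWAahh=8 NNWWaaHh=8 NNWWaahh=8 NNWwAaHh=8 NNWwAahh=8 NNWwaaHh=8 NNWwaahh=8 NnWWAaHh=16 NnWWAahh=16 NnWWaaHh=16 NnWWaahh=16 NnWwAaHh=16 NnWwAahh=16 NnWwaaHh=16 NnWwaahh=16 nnWWAaHh=8 nnWWAahh=8 nnWWaaHh=8 nnWWaahh=8 nnWwAaHh=8 nnWwAahh=8 nnWwaaHh=8 nnWwaahh=8
nnWWaahh hits 8/256; gcd=8; 8÷8/256÷8 = 1/32

P(nnWWaahh) = 1/32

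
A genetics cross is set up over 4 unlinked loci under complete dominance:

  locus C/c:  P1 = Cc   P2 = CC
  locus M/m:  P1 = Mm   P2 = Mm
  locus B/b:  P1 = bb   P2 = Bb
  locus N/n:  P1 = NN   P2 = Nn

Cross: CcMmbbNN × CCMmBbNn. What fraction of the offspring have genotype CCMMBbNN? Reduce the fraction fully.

CcMmbbNN gametes: CMbN×4, CmbN×4, cMbN×4, cmbN×4
CCMmBbNn gametes: CMBN×2, CMBn×2, CMbN×2, CMbn×2, CmBN×2, CmBn×2, CmbN×2, Cmbn×2
CcMmbbNN×CCMmBbNn grid (16·16=256): CCMMBbNN=8 CCMMBbNn=8 CCMMbbNN=8 CCMMbbNn=8 CCMmBbNN=16 CCMmBbNn=16 CCMmbbNN=16 CCMmbbNn=16 CCmmBbNN=8 CCmmBbNn=8 CCmmbbNN=8 CCmmbbNn=8 CcMMBbNN=8 CcMMBbNn=8 CcMMbbNN=8 CcMMbbNn=8 CcMmBbNN=16 CcMmBbNn=16 CcMmbbNN=16 CcMmbbNn=16 CcmmBbNN=8 CcmmBbNn=8 CcmmbbNN=8 CcmmbbNn=8
CCMMBbNN hits 8/256; gcd=8; 8÷8/256÷8 = 1/32

P(CCMMBbNN) = 1/32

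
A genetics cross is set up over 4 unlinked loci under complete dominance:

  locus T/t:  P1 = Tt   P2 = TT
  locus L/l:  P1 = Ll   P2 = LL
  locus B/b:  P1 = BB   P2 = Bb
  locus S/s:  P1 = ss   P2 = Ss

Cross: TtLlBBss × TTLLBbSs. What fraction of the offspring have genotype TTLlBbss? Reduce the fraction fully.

TtLlBBss gametes: TLBs×4, TlBs×4, tLBs×4, tlBs×4
TTLLBbSs gametes: TLBS×4, TLBs×4, TLbS×4, TLbs×4
TtLlBBss×TTLLBbSs grid (16·16=256): TTLLBBSs=16 TTLLBBss=16 TTLLBbSs=16 TTLLBbss=16 TTLlBBSs=16 TTLlBBss=16 TTLlBbSs=16 TTLlBbss=16 TtLLBBSs=16 TtLLBBss=16 TtLLBbSs=16 TtLLBbss=16 TtLlBBSs=16 TtLlBBss=16 TtLlBbSs=16 TtLlBbss=16
TTLlBbss hits 16/256; gcd=16; 16÷16/256÷16 = 1/16

P(TTLlBbss) = 1/16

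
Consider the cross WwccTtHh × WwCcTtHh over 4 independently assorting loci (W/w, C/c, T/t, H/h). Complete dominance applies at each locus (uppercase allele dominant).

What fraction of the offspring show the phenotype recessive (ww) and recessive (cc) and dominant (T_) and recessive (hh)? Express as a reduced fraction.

WwccTtHh gametes: WcTH×2, WcTh×2, WctH×2, Wcth×2, wcTH×2, wcTh×2, wctH×2, wcth×2
WwCcTtHh gametes: WCTH×1, WCTh×1, WCtH×1, WCth×1, WcTH×1, WcTh×1, WctH×1, Wcth×1, wCTH×1, wCTh×1, wCtH×1, wCth×1, wcTH×1, wcTh×1, wctH×1, wcth×1
WwccTtHh×WwCcTtHh grid (16·16=256): WWCcTTHH=2 WWCcTTHh=4 WWCcTThh=2 WWCcTtHH=4 WWCcTtHh=8 WWCcTthh=4 WWCcttHH=2 WWCcttHh=4 WWCctthh=2 WWccTTHH=2 WWccTTHh=4 WWccTThh=2 WWccTtHH=4 WWccTtHh=8 WWccTthh=4 WWccttHH=2 WWccttHh=4 WWcctthh=2 WwCcTTHH=4 WwCcTTHh=8 WwCcTThh=4 WwCcTtHH=8 WwCcTtHh=16 WwCcTthh=8 WwCcttHH=4 WwCcttHh=8 WwCctthh=4 WwccTTHH=4 WwccTTHh=8 WwccTThh=4 WwccTtHH=8 WwccTtHh=16 WwccTthh=8 WwccttHH=4 WwccttHh=8 Wwcctthh=4 wwCcTTHH=2 wwCcTTHh=4 wwCcTThh=2 wwCcTtHH=4 wwCcTtHh=8 wwCcTthh=4 wwCcttHH=2 wwCcttHh=4 wwCctthh=2 wwccTTHH=2 wwccTTHh=4 wwccTThh=2 wwccTtHH=4 wwccTtHh=8 wwccTthh=4 wwccttHH=2 wwccttHh=4 wwcctthh=2
ww cc T_ hh hits 6/256; gcd=2; 6÷2/256÷2 = 3/128

P(ww cc T_ hh) = 3/128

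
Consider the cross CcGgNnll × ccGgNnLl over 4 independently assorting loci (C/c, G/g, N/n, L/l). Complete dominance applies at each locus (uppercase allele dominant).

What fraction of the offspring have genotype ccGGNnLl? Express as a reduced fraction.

CcGgNnll gametes: CGNl×2, CGnl×2, CgNl×2, Cgnl×2, cGNl×2, cGnl×2, cgNl×2, cgnl×2
ccGgNnLl gametes: cGNL×2, cGNl×2, cGnL×2, cGnl×2, cgNL×2, cgNl×2, cgnL×2, cgnl×2
CcGgNnll×ccGgNnLl grid (16·16=256): CcGGNNLl=4 CcGGNNll=4 CcGGNnLl=8 CcGGNnll=8 CcGGnnLl=4 CcGGnnll=4 CcGgNNLl=8 CcGgNNll=8 CcGgNnLl=16 CcGgNnll=16 CcGgnnLl=8 CcGgnnll=8 CcggNNLl=4 CcggNNll=4 CcggNnLl=8 CcggNnll=8 CcggnnLl=4 Ccggnnll=4 ccGGNNLl=4 ccGGNNll=4 ccGGNnLl=8 ccGGNnll=8 ccGGnnLl=4 ccGGnnll=4 ccGgNNLl=8 ccGgNNll=8 ccGgNnLl=16 ccGgNnll=16 ccGgnnLl=8 ccGgnnll=8 ccggNNLl=4 ccggNNll=4 ccggNnLl=8 ccggNnll=8 ccggnnLl=4 ccggnnll=4
ccGGNnLl hits 8/256; gcd=8; 8÷8/256÷8 = 1/32

P(ccGGNnLl) = 1/32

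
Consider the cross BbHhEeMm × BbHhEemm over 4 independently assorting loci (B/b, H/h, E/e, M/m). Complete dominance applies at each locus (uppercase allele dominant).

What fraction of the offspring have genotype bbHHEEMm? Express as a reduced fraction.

BbHhEeMm gametes: BHEM×1, BHEm×1, BHeM×1, BHem×1, BhEM×1, BhEm×1, BheM×1, Bhem×1, bHEM×1, bHEm×1, bHeM×1, bHem×1, bhEM×1, bhEm×1, bheM×1, bhem×1
BbHhEemm gametes: BHEm×2, BHem×2, BhEm×2, Bhem×2, bHEm×2, bHem×2, bhEm×2, bhem×2
BbHhEeMm×BbHhEemm grid (16·16=256): BBHHEEMm=2 BBHHEEmm=2 BBHHEeMm=4 BBHHEemm=4 BBHHeeMm=2 BBHHeemm=2 BBHhEEMm=4 BBHhEEmm=4 BBHhEeMm=8 BBHhEemm=8 BBHheeMm=4 BBHheemm=4 BBhhEEMm=2 BBhhEEmm=2 BBhhEeMm=4 BBhhEemm=4 BBhheeMm=2 BBhheemm=2 BbHHEEMm=4 BbHHEEmm=4 BbHHEeMm=8 BbHHEemm=8 BbHHeeMm=4 BbHHeemm=4 BbHhEEMm=8 BbHhEEmm=8 BbHhEeMm=16 BbHhEemm=16 BbHheeMm=8 BbHheemm=8 BbhhEEMm=4 BbhhEEmm=4 BbhhEeMm=8 BbhhEemm=8 BbhheeMm=4 Bbhheemm=4 bbHHEEMm=2 bbHHEEmm=2 bbHHEeMm=4 bbHHEemm=4 bbHHeeMm=2 bbHHeemm=2 bbHhEEMm=4 bbHhEEmm=4 bbHhEeMm=8 bbHhEemm=8 bbHheeMm=4 bbHheemm=4 bbhhEEMm=2 bbhhEEmm=2 bbhhEeMm=4 bbhhEemm=4 bbhheeMm=2 bbhheemm=2
bbHHEEMm hits 2/256; gcd=2; 2÷2/256÷2 = 1/128

P(bbHHEEMm) = 1/128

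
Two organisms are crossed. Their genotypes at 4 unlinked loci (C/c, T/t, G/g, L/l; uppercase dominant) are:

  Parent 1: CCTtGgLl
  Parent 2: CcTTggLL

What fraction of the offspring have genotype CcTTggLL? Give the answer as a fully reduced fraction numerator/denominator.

P(CcTTggLL) = 1/16

CCTtGgLl gametes: CTGL×2, CTGl×2, CTgL×2, CTgl×2, CtGL×2, CtGl×2, CtgL×2, Ctgl×2
CcTTggLL gametes: CTgL×8, cTgL×8
CCTtGgLl×CcTTggLL grid (16·16=256): CCTTGgLL=16 CCTTGgLl=16 CCTTggLL=16 CCTTggLl=16 CCTtGgLL=16 CCTtGgLl=16 CCTtggLL=16 CCTtggLl=16 CcTTGgLL=16 CcTTGgLl=16 CcTTggLL=16 CcTTggLl=16 CcTtGgLL=16 CcTtGgLl=16 CcTtggLL=16 CcTtggLl=16
CcTTggLL hits 16/256; gcd=16; 16÷16/256÷16 = 1/16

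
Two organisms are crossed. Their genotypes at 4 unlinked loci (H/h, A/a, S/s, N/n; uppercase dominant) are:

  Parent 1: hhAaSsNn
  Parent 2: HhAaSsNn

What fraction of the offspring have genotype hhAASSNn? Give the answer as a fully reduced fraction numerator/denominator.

hhAaSsNn gametes: hASN×2, hASn×2, hAsN×2, hAsn×2, haSN×2, haSn×2, hasN×2, hasn×2
HhAaSsNn gametes: HASN×1, HASn×1, HAsN×1, HAsn×1, HaSN×1, HaSn×1, HasN×1, Hasn×1, hASN×1, hASn×1, hAsN×1, hAsn×1, haSN×1, haSn×1, hasN×1, hasn×1
hhAaSsNn×HhAaSsNn grid (16·16=256): HhAASSNN=2 HhAASSNn=4 HhAASSnn=2 HhAASsNN=4 HhAASsNn=8 HhAASsnn=4 HhAAssNN=2 HhAAssNn=4 HhAAssnn=2 HhAaSSNN=4 HhAaSSNn=8 HhAaSSnn=4 HhAaSsNN=8 HhAaSsNn=16 HhAaSsnn=8 HhAassNN=4 HhAassNn=8 HhAassnn=4 HhaaSSNN=2 HhaaSSNn=4 HhaaSSnn=2 HhaaSsNN=4 HhaaSsNn=8 HhaaSsnn=4 HhaassNN=2 HhaassNn=4 Hhaassnn=2 hhAASSNN=2 hhAASSNn=4 hhAASSnn=2 hhAASsNN=4 hhAASsNn=8 hhAASsnn=4 hhAAssNN=2 hhAAssNn=4 hhAAssnn=2 hhAaSSNN=4 hhAaSSNn=8 hhAaSSnn=4 hhAaSsNN=8 hhAaSsNn=16 hhAaSsnn=8 hhAassNN=4 hhAassNn=8 hhAassnn=4 hhaaSSNN=2 hhaaSSNn=4 hhaaSSnn=2 hhaaSsNN=4 hhaaSsNn=8 hhaaSsnn=4 hhaassNN=2 hhaassNn=4 hhaassnn=2
hhAASSNn hits 4/256; gcd=4; 4÷4/256÷4 = 1/64

P(hhAASSNn) = 1/64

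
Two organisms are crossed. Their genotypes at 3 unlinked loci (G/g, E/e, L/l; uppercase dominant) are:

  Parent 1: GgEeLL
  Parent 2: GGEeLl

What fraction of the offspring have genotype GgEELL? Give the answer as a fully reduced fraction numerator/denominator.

P(GgEELL) = 1/16

GgEeLL gametes: GEL×2, GeL×2, gEL×2, geL×2
GGEeLl gametes: GEL×2, GEl×2, GeL×2, Gel×2
GgEeLL×GGEeLl grid (8·8=64): GGEELL=4 GGEELl=4 GGEeLL=8 GGEeLl=8 GGeeLL=4 GGeeLl=4 GgEELL=4 GgEELl=4 GgEeLL=8 GgEeLl=8 GgeeLL=4 GgeeLl=4
GgEELL hits 4/64; gcd=4; 4÷4/64÷4 = 1/16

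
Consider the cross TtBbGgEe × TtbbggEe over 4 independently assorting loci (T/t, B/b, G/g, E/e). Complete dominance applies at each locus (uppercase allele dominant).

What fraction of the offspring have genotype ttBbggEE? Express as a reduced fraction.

P(ttBbggEE) = 1/64

TtBbGgEe gametes: TBGE×1, TBGe×1, TBgE×1, TBge×1, TbGE×1, TbGe×1, TbgE×1, Tbge×1, tBGE×1, tBGe×1, tBgE×1, tBge×1, tbGE×1, tbGe×1, tbgE×1, tbge×1
TtbbggEe gametes: TbgE×4, Tbge×4, tbgE×4, tbge×4
TtBbGgEe×TtbbggEe grid (16·16=256): TTBbGgEE=4 TTBbGgEe=8 TTBbGgee=4 TTBbggEE=4 TTBbggEe=8 TTBbggee=4 TTbbGgEE=4 TTbbGgEe=8 TTbbGgee=4 TTbbggEE=4 TTbbggEe=8 TTbbggee=4 TtBbGgEE=8 TtBbGgEe=16 TtBbGgee=8 TtBbggEE=8 TtBbggEe=16 TtBbggee=8 TtbbGgEE=8 TtbbGgEe=16 TtbbGgee=8 TtbbggEE=8 TtbbggEe=16 Ttbbggee=8 ttBbGgEE=4 ttBbGgEe=8 ttBbGgee=4 ttBbggEE=4 ttBbggEe=8 ttBbggee=4 ttbbGgEE=4 ttbbGgEe=8 ttbbGgee=4 ttbbggEE=4 ttbbggEe=8 ttbbggee=4
ttBbggEE hits 4/256; gcd=4; 4÷4/256÷4 = 1/64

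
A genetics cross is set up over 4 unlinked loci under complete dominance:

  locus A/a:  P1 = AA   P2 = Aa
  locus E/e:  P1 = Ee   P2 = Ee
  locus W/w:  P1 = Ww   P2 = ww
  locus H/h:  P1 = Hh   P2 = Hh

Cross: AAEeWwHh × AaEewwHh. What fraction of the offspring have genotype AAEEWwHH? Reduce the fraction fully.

P(AAEEWwHH) = 1/64

AAEeWwHh gametes: AEWH×2, AEWh×2, AEwH×2, AEwh×2, AeWH×2, AeWh×2, AewH×2, Aewh×2
AaEewwHh gametes: AEwH×2, AEwh×2, AewH×2, Aewh×2, aEwH×2, aEwh×2, aewH×2, aewh×2
AAEeWwHh×AaEewwHh grid (16·16=256): AAEEWwHH=4 AAEEWwHh=8 AAEEWwhh=4 AAEEwwHH=4 AAEEwwHh=8 AAEEwwhh=4 AAEeWwHH=8 AAEeWwHh=16 AAEeWwhh=8 AAEewwHH=8 AAEewwHh=16 AAEewwhh=8 AAeeWwHH=4 AAeeWwHh=8 AAeeWwhh=4 AAeewwHH=4 AAeewwHh=8 AAeewwhh=4 AaEEWwHH=4 AaEEWwHh=8 AaEEWwhh=4 AaEEwwHH=4 AaEEwwHh=8 AaEEwwhh=4 AaEeWwHH=8 AaEeWwHh=16 AaEeWwhh=8 AaEewwHH=8 AaEewwHh=16 AaEewwhh=8 AaeeWwHH=4 AaeeWwHh=8 AaeeWwhh=4 AaeewwHH=4 AaeewwHh=8 Aaeewwhh=4
AAEEWwHH hits 4/256; gcd=4; 4÷4/256÷4 = 1/64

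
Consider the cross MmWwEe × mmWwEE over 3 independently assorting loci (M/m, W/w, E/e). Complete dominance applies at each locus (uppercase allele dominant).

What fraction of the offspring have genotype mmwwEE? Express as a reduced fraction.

MmWwEe gametes: MWE×1, MWe×1, MwE×1, Mwe×1, mWE×1, mWe×1, mwE×1, mwe×1
mmWwEE gametes: mWE×4, mwE×4
MmWwEe×mmWwEE grid (8·8=64): MmWWEE=4 MmWWEe=4 MmWwEE=8 MmWwEe=8 MmwwEE=4 MmwwEe=4 mmWWEE=4 mmWWEe=4 mmWwEE=8 mmWwEe=8 mmwwEE=4 mmwwEe=4
mmwwEE hits 4/64; gcd=4; 4÷4/64÷4 = 1/16

P(mmwwEE) = 1/16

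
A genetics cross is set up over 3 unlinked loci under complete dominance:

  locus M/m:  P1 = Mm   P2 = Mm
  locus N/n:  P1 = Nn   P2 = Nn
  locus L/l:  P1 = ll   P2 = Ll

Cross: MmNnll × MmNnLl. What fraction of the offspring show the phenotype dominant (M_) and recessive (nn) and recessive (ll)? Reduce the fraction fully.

P(M_ nn ll) = 3/32

MmNnll gametes: MNl×2, Mnl×2, mNl×2, mnl×2
MmNnLl gametes: MNL×1, MNl×1, MnL×1, Mnl×1, mNL×1, mNl×1, mnL×1, mnl×1
MmNnll×MmNnLl grid (8·8=64): MMNNLl=2 MMNNll=2 MMNnLl=4 MMNnll=4 MMnnLl=2 MMnnll=2 MmNNLl=4 MmNNll=4 MmNnLl=8 MmNnll=8 MmnnLl=4 Mmnnll=4 mmNNLl=2 mmNNll=2 mmNnLl=4 mmNnll=4 mmnnLl=2 mmnnll=2
M_ nn ll hits 6/64; gcd=2; 6÷2/64÷2 = 3/32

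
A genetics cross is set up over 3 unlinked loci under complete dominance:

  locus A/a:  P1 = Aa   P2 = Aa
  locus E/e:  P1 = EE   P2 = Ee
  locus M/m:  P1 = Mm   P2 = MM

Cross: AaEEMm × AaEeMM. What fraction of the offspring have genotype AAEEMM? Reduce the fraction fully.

AaEEMm gametes: AEM×2, AEm×2, aEM×2, aEm×2
AaEeMM gametes: AEM×2, AeM×2, aEM×2, aeM×2
AaEEMm×AaEeMM grid (8·8=64): AAEEMM=4 AAEEMm=4 AAEeMM=4 AAEeMm=4 AaEEMM=8 AaEEMm=8 AaEeMM=8 AaEeMm=8 aaEEMM=4 aaEEMm=4 aaEeMM=4 aaEeMm=4
AAEEMM hits 4/64; gcd=4; 4÷4/64÷4 = 1/16

P(AAEEMM) = 1/16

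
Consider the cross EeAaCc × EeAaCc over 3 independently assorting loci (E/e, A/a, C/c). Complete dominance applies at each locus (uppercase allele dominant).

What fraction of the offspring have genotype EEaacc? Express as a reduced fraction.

P(EEaacc) = 1/64

EeAaCc gametes: EAC×1, EAc×1, EaC×1, Eac×1, eAC×1, eAc×1, eaC×1, eac×1
EeAaCc gametes: EAC×1, EAc×1, EaC×1, Eac×1, eAC×1, eAc×1, eaC×1, eac×1
EeAaCc×EeAaCc grid (8·8=64): EEAACC=1 EEAACc=2 EEAAcc=1 EEAaCC=2 EEAaCc=4 EEAacc=2 EEaaCC=1 EEaaCc=2 EEaacc=1 EeAACC=2 EeAACc=4 EeAAcc=2 EeAaCC=4 EeAaCc=8 EeAacc=4 EeaaCC=2 EeaaCc=4 Eeaacc=2 eeAACC=1 eeAACc=2 eeAAcc=1 eeAaCC=2 eeAaCc=4 eeAacc=2 eeaaCC=1 eeaaCc=2 eeaacc=1
EEaacc hits 1/64; gcd=1; 1÷1/64÷1 = 1/64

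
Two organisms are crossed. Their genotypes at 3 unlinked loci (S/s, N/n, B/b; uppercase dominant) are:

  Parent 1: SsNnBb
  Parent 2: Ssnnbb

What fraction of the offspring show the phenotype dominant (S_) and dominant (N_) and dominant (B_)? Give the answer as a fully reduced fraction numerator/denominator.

P(S_ N_ B_) = 3/16

SsNnBb gametes: SNB×1, SNb×1, SnB×1, Snb×1, sNB×1, sNb×1, snB×1, snb×1
Ssnnbb gametes: Snb×4, snb×4
SsNnBb×Ssnnbb grid (8·8=64): SSNnBb=4 SSNnbb=4 SSnnBb=4 SSnnbb=4 SsNnBb=8 SsNnbb=8 SsnnBb=8 Ssnnbb=8 ssNnBb=4 ssNnbb=4 ssnnBb=4 ssnnbb=4
S_ N_ B_ hits 12/64; gcd=4; 12÷4/64÷4 = 3/16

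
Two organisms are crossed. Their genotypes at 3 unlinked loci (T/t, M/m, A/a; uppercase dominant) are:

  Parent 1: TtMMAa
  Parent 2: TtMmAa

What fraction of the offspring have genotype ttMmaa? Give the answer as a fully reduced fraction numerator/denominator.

TtMMAa gametes: TMA×2, TMa×2, tMA×2, tMa×2
TtMmAa gametes: TMA×1, TMa×1, TmA×1, Tma×1, tMA×1, tMa×1, tmA×1, tma×1
TtMMAa×TtMmAa grid (8·8=64): TTMMAA=2 TTMMAa=4 TTMMaa=2 TTMmAA=2 TTMmAa=4 TTMmaa=2 TtMMAA=4 TtMMAa=8 TtMMaa=4 TtMmAA=4 TtMmAa=8 TtMmaa=4 ttMMAA=2 ttMMAa=4 ttMMaa=2 ttMmAA=2 ttMmAa=4 ttMmaa=2
ttMmaa hits 2/64; gcd=2; 2÷2/64÷2 = 1/32

P(ttMmaa) = 1/32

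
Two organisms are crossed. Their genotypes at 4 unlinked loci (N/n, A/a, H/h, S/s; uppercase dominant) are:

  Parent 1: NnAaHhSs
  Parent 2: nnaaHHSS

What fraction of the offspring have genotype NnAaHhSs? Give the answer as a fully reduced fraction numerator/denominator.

NnAaHhSs gametes: NAHS×1, NAHs×1, NAhS×1, NAhs×1, NaHS×1, NaHs×1, NahS×1, Nahs×1, nAHS×1, nAHs×1, nAhS×1, nAhs×1, naHS×1, naHs×1, nahS×1, nahs×1
nnaaHHSS gametes: naHS×16
NnAaHhSs×nnaaHHSS grid (16·16=256): NnAaHHSS=16 NnAaHHSs=16 NnAaHhSS=16 NnAaHhSs=16 NnaaHHSS=16 NnaaHHSs=16 NnaaHhSS=16 NnaaHhSs=16 nnAaHHSS=16 nnAaHHSs=16 nnAaHhSS=16 nnAaHhSs=16 nnaaHHSS=16 nnaaHHSs=16 nnaaHhSS=16 nnaaHhSs=16
NnAaHhSs hits 16/256; gcd=16; 16÷16/256÷16 = 1/16

P(NnAaHhSs) = 1/16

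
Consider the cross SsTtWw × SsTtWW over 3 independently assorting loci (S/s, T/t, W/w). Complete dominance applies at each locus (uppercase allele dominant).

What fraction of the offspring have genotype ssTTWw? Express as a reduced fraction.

P(ssTTWw) = 1/32

SsTtWw gametes: STW×1, STw×1, StW×1, Stw×1, sTW×1, sTw×1, stW×1, stw×1
SsTtWW gametes: STW×2, StW×2, sTW×2, stW×2
SsTtWw×SsTtWW grid (8·8=64): SSTTWW=2 SSTTWw=2 SSTtWW=4 SSTtWw=4 SSttWW=2 SSttWw=2 SsTTWW=4 SsTTWw=4 SsTtWW=8 SsTtWw=8 SsttWW=4 SsttWw=4 ssTTWW=2 ssTTWw=2 ssTtWW=4 ssTtWw=4 ssttWW=2 ssttWw=2
ssTTWw hits 2/64; gcd=2; 2÷2/64÷2 = 1/32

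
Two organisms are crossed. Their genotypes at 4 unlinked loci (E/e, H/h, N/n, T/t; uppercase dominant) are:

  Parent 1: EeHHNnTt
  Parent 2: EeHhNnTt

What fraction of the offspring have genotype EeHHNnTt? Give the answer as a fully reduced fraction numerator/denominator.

EeHHNnTt gametes: EHNT×2, EHNt×2, EHnT×2, EHnt×2, eHNT×2, eHNt×2, eHnT×2, eHnt×2
EeHhNnTt gametes: EHNT×1, EHNt×1, EHnT×1, EHnt×1, EhNT×1, EhNt×1, EhnT×1, Ehnt×1, eHNT×1, eHNt×1, eHnT×1, eHnt×1, ehNT×1, ehNt×1, ehnT×1, ehnt×1
EeHHNnTt×EeHhNnTt grid (16·16=256): EEHHNNTT=2 EEHHNNTt=4 EEHHNNtt=2 EEHHNnTT=4 EEHHNnTt=8 EEHHNntt=4 EEHHnnTT=2 EEHHnnTt=4 EEHHnntt=2 EEHhNNTT=2 EEHhNNTt=4 EEHhNNtt=2 EEHhNnTT=4 EEHhNnTt=8 EEHhNntt=4 EEHhnnTT=2 EEHhnnTt=4 EEHhnntt=2 EeHHNNTT=4 EeHHNNTt=8 EeHHNNtt=4 EeHHNnTT=8 EeHHNnTt=16 EeHHNntt=8 EeHHnnTT=4 EeHHnnTt=8 EeHHnntt=4 EeHhNNTT=4 EeHhNNTt=8 EeHhNNtt=4 EeHhNnTT=8 EeHhNnTt=16 EeHhNntt=8 EeHhnnTT=4 EeHhnnTt=8 EeHhnntt=4 eeHHNNTT=2 eeHHNNTt=4 eeHHNNtt=2 eeHHNnTT=4 eeHHNnTt=8 eeHHNntt=4 eeHHnnTT=2 eeHHnnTt=4 eeHHnntt=2 eeHhNNTT=2 eeHhNNTt=4 eeHhNNtt=2 eeHhNnTT=4 eeHhNnTt=8 eeHhNntt=4 eeHhnnTT=2 eeHhnnTt=4 eeHhnntt=2
EeHHNnTt hits 16/256; gcd=16; 16÷16/256÷16 = 1/16

P(EeHHNnTt) = 1/16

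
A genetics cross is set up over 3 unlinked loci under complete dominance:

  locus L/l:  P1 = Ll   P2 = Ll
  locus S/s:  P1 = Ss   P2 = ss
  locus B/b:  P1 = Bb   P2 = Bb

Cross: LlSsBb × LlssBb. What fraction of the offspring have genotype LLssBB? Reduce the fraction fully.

P(LLssBB) = 1/32

LlSsBb gametes: LSB×1, LSb×1, LsB×1, Lsb×1, lSB×1, lSb×1, lsB×1, lsb×1
LlssBb gametes: LsB×2, Lsb×2, lsB×2, lsb×2
LlSsBb×LlssBb grid (8·8=64): LLSsBB=2 LLSsBb=4 LLSsbb=2 LLssBB=2 LLssBb=4 LLssbb=2 LlSsBB=4 LlSsBb=8 LlSsbb=4 LlssBB=4 LlssBb=8 Llssbb=4 llSsBB=2 llSsBb=4 llSsbb=2 llssBB=2 llssBb=4 llssbb=2
LLssBB hits 2/64; gcd=2; 2÷2/64÷2 = 1/32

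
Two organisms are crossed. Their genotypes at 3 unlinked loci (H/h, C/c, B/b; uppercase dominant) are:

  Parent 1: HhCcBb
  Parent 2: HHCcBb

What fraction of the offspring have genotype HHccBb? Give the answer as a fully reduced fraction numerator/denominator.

HhCcBb gametes: HCB×1, HCb×1, HcB×1, Hcb×1, hCB×1, hCb×1, hcB×1, hcb×1
HHCcBb gametes: HCB×2, HCb×2, HcB×2, Hcb×2
HhCcBb×HHCcBb grid (8·8=64): HHCCBB=2 HHCCBb=4 HHCCbb=2 HHCcBB=4 HHCcBb=8 HHCcbb=4 HHccBB=2 HHccBb=4 HHccbb=2 HhCCBB=2 HhCCBb=4 HhCCbb=2 HhCcBB=4 HhCcBb=8 HhCcbb=4 HhccBB=2 HhccBb=4 Hhccbb=2
HHccBb hits 4/64; gcd=4; 4÷4/64÷4 = 1/16

P(HHccBb) = 1/16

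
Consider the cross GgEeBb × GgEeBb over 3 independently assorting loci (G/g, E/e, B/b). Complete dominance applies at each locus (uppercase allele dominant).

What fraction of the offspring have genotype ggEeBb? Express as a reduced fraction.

P(ggEeBb) = 1/16

GgEeBb gametes: GEB×1, GEb×1, GeB×1, Geb×1, gEB×1, gEb×1, geB×1, geb×1
GgEeBb gametes: GEB×1, GEb×1, GeB×1, Geb×1, gEB×1, gEb×1, geB×1, geb×1
GgEeBb×GgEeBb grid (8·8=64): GGEEBB=1 GGEEBb=2 GGEEbb=1 GGEeBB=2 GGEeBb=4 GGEebb=2 GGeeBB=1 GGeeBb=2 GGeebb=1 GgEEBB=2 GgEEBb=4 GgEEbb=2 GgEeBB=4 GgEeBb=8 GgEebb=4 GgeeBB=2 GgeeBb=4 Ggeebb=2 ggEEBB=1 ggEEBb=2 ggEEbb=1 ggEeBB=2 ggEeBb=4 ggEebb=2 ggeeBB=1 ggeeBb=2 ggeebb=1
ggEeBb hits 4/64; gcd=4; 4÷4/64÷4 = 1/16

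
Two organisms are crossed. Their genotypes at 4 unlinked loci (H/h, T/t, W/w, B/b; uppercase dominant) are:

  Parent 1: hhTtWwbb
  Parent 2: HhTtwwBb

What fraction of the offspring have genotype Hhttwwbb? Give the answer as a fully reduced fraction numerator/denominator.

hhTtWwbb gametes: hTWb×4, hTwb×4, htWb×4, htwb×4
HhTtwwBb gametes: HTwB×2, HTwb×2, HtwB×2, Htwb×2, hTwB×2, hTwb×2, htwB×2, htwb×2
hhTtWwbb×HhTtwwBb grid (16·16=256): HhTTWwBb=8 HhTTWwbb=8 HhTTwwBb=8 HhTTwwbb=8 HhTtWwBb=16 HhTtWwbb=16 HhTtwwBb=16 HhTtwwbb=16 HhttWwBb=8 HhttWwbb=8 HhttwwBb=8 Hhttwwbb=8 hhTTWwBb=8 hhTTWwbb=8 hhTTwwBb=8 hhTTwwbb=8 hhTtWwBb=16 hhTtWwbb=16 hhTtwwBb=16 hhTtwwbb=16 hhttWwBb=8 hhttWwbb=8 hhttwwBb=8 hhttwwbb=8
Hhttwwbb hits 8/256; gcd=8; 8÷8/256÷8 = 1/32

P(Hhttwwbb) = 1/32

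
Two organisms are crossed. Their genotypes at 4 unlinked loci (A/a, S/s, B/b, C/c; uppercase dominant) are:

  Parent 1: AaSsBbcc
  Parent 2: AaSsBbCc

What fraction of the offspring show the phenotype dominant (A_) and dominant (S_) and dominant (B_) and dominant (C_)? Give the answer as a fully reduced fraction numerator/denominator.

AaSsBbcc gametes: ASBc×2, ASbc×2, AsBc×2, Asbc×2, aSBc×2, aSbc×2, asBc×2, asbc×2
AaSsBbCc gametes: ASBC×1, ASBc×1, ASbC×1, ASbc×1, AsBC×1, AsBc×1, AsbC×1, Asbc×1, aSBC×1, aSBc×1, aSbC×1, aSbc×1, asBC×1, asBc×1, asbC×1, asbc×1
AaSsBbcc×AaSsBbCc grid (16·16=256): AASSBBCc=2 AASSBBcc=2 AASSBbCc=4 AASSBbcc=4 AASSbbCc=2 AASSbbcc=2 AASsBBCc=4 AASsBBcc=4 AASsBbCc=8 AASsBbcc=8 AASsbbCc=4 AASsbbcc=4 AAssBBCc=2 AAssBBcc=2 AAssBbCc=4 AAssBbcc=4 AAssbbCc=2 AAssbbcc=2 AaSSBBCc=4 AaSSBBcc=4 AaSSBbCc=8 AaSSBbcc=8 AaSSbbCc=4 AaSSbbcc=4 AaSsBBCc=8 AaSsBBcc=8 AaSsBbCc=16 AaSsBbcc=16 AaSsbbCc=8 AaSsbbcc=8 AassBBCc=4 AassBBcc=4 AassBbCc=8 AassBbcc=8 AassbbCc=4 Aassbbcc=4 aaSSBBCc=2 aaSSBBcc=2 aaSSBbCc=4 aaSSBbcc=4 aaSSbbCc=2 aaSSbbcc=2 aaSsBBCc=4 aaSsBBcc=4 aaSsBbCc=8 aaSsBbcc=8 aaSsbbCc=4 aaSsbbcc=4 aassBBCc=2 aassBBcc=2 aassBbCc=4 aassBbcc=4 aassbbCc=2 aassbbcc=2
A_ S_ B_ C_ hits 54/256; gcd=2; 54÷2/256÷2 = 27/128

P(A_ S_ B_ C_) = 27/128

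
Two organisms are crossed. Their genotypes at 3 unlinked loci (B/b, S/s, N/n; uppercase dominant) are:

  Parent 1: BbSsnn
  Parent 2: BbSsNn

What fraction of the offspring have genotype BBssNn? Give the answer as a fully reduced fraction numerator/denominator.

BbSsnn gametes: BSn×2, Bsn×2, bSn×2, bsn×2
BbSsNn gametes: BSN×1, BSn×1, BsN×1, Bsn×1, bSN×1, bSn×1, bsN×1, bsn×1
BbSsnn×BbSsNn grid (8·8=64): BBSSNn=2 BBSSnn=2 BBSsNn=4 BBSsnn=4 BBssNn=2 BBssnn=2 BbSSNn=4 BbSSnn=4 BbSsNn=8 BbSsnn=8 BbssNn=4 Bbssnn=4 bbSSNn=2 bbSSnn=2 bbSsNn=4 bbSsnn=4 bbssNn=2 bbssnn=2
BBssNn hits 2/64; gcd=2; 2÷2/64÷2 = 1/32

P(BBssNn) = 1/32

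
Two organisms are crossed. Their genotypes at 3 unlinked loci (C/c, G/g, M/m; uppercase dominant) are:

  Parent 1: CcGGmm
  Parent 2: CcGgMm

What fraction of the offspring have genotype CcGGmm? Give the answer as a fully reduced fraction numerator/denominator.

P(CcGGmm) = 1/8

CcGGmm gametes: CGm×4, cGm×4
CcGgMm gametes: CGM×1, CGm×1, CgM×1, Cgm×1, cGM×1, cGm×1, cgM×1, cgm×1
CcGGmm×CcGgMm grid (8·8=64): CCGGMm=4 CCGGmm=4 CCGgMm=4 CCGgmm=4 CcGGMm=8 CcGGmm=8 CcGgMm=8 CcGgmm=8 ccGGMm=4 ccGGmm=4 ccGgMm=4 ccGgmm=4
CcGGmm hits 8/64; gcd=8; 8÷8/64÷8 = 1/8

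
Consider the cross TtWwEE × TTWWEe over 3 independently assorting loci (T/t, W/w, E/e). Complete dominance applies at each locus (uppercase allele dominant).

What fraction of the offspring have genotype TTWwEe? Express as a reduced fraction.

P(TTWwEe) = 1/8

TtWwEE gametes: TWE×2, TwE×2, tWE×2, twE×2
TTWWEe gametes: TWE×4, TWe×4
TtWwEE×TTWWEe grid (8·8=64): TTWWEE=8 TTWWEe=8 TTWwEE=8 TTWwEe=8 TtWWEE=8 TtWWEe=8 TtWwEE=8 TtWwEe=8
TTWwEe hits 8/64; gcd=8; 8÷8/64÷8 = 1/8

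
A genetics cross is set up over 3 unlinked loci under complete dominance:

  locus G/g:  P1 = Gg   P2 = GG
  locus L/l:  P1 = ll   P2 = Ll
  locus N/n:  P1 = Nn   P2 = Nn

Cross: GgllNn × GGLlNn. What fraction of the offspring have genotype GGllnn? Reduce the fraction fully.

P(GGllnn) = 1/16

GgllNn gametes: GlN×2, Gln×2, glN×2, gln×2
GGLlNn gametes: GLN×2, GLn×2, GlN×2, Gln×2
GgllNn×GGLlNn grid (8·8=64): GGLlNN=4 GGLlNn=8 GGLlnn=4 GGllNN=4 GGllNn=8 GGllnn=4 GgLlNN=4 GgLlNn=8 GgLlnn=4 GgllNN=4 GgllNn=8 Ggllnn=4
GGllnn hits 4/64; gcd=4; 4÷4/64÷4 = 1/16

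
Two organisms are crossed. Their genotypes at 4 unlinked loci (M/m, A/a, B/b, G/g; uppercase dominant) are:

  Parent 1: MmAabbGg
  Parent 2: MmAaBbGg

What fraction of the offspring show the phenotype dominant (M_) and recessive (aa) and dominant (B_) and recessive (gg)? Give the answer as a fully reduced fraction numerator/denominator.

MmAabbGg gametes: MAbG×2, MAbg×2, MabG×2, Mabg×2, mAbG×2, mAbg×2, mabG×2, mabg×2
MmAaBbGg gametes: MABG×1, MABg×1, MAbG×1, MAbg×1, MaBG×1, MaBg×1, MabG×1, Mabg×1, mABG×1, mABg×1, mAbG×1, mAbg×1, maBG×1, maBg×1, mabG×1, mabg×1
MmAabbGg×MmAaBbGg grid (16·16=256): MMAABbGG=2 MMAABbGg=4 MMAABbgg=2 MMAAbbGG=2 MMAAbbGg=4 MMAAbbgg=2 MMAaBbGG=4 MMAaBbGg=8 MMAaBbgg=4 MMAabbGG=4 MMAabbGg=8 MMAabbgg=4 MMaaBbGG=2 MMaaBbGg=4 MMaaBbgg=2 MMaabbGG=2 MMaabbGg=4 MMaabbgg=2 MmAABbGG=4 MmAABbGg=8 MmAABbgg=4 MmAAbbGG=4 MmAAbbGg=8 MmAAbbgg=4 MmAaBbGG=8 MmAaBbGg=16 MmAaBbgg=8 MmAabbGG=8 MmAabbGg=16 MmAabbgg=8 MmaaBbGG=4 MmaaBbGg=8 MmaaBbgg=4 MmaabbGG=4 MmaabbGg=8 Mmaabbgg=4 mmAABbGG=2 mmAABbGg=4 mmAABbgg=2 mmAAbbGG=2 mmAAbbGg=4 mmAAbbgg=2 mmAaBbGG=4 mmAaBbGg=8 mmAaBbgg=4 mmAabbGG=4 mmAabbGg=8 mmAabbgg=4 mmaaBbGG=2 mmaaBbGg=4 mmaaBbgg=2 mmaabbGG=2 mmaabbGg=4 mmaabbgg=2
M_ aa B_ gg hits 6/256; gcd=2; 6÷2/256÷2 = 3/128

P(M_ aa B_ gg) = 3/128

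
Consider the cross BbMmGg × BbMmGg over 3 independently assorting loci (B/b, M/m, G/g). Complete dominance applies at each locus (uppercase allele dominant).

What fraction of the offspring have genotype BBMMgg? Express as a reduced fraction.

P(BBMMgg) = 1/64

BbMmGg gametes: BMG×1, BMg×1, BmG×1, Bmg×1, bMG×1, bMg×1, bmG×1, bmg×1
BbMmGg gametes: BMG×1, BMg×1, BmG×1, Bmg×1, bMG×1, bMg×1, bmG×1, bmg×1
BbMmGg×BbMmGg grid (8·8=64): BBMMGG=1 BBMMGg=2 BBMMgg=1 BBMmGG=2 BBMmGg=4 BBMmgg=2 BBmmGG=1 BBmmGg=2 BBmmgg=1 BbMMGG=2 BbMMGg=4 BbMMgg=2 BbMmGG=4 BbMmGg=8 BbMmgg=4 BbmmGG=2 BbmmGg=4 Bbmmgg=2 bbMMGG=1 bbMMGg=2 bbMMgg=1 bbMmGG=2 bbMmGg=4 bbMmgg=2 bbmmGG=1 bbmmGg=2 bbmmgg=1
BBMMgg hits 1/64; gcd=1; 1÷1/64÷1 = 1/64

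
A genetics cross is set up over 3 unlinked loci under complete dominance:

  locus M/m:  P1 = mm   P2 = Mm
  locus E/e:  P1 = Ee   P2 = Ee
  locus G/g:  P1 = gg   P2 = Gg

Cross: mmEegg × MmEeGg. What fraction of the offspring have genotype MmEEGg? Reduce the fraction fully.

P(MmEEGg) = 1/16

mmEegg gametes: mEg×4, meg×4
MmEeGg gametes: MEG×1, MEg×1, MeG×1, Meg×1, mEG×1, mEg×1, meG×1, meg×1
mmEegg×MmEeGg grid (8·8=64): MmEEGg=4 MmEEgg=4 MmEeGg=8 MmEegg=8 MmeeGg=4 Mmeegg=4 mmEEGg=4 mmEEgg=4 mmEeGg=8 mmEegg=8 mmeeGg=4 mmeegg=4
MmEEGg hits 4/64; gcd=4; 4÷4/64÷4 = 1/16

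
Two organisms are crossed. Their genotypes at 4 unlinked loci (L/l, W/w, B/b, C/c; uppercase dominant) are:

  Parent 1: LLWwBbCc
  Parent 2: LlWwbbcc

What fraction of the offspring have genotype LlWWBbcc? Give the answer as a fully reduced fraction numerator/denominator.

P(LlWWBbcc) = 1/32

LLWwBbCc gametes: LWBC×2, LWBc×2, LWbC×2, LWbc×2, LwBC×2, LwBc×2, LwbC×2, Lwbc×2
LlWwbbcc gametes: LWbc×4, Lwbc×4, lWbc×4, lwbc×4
LLWwBbCc×LlWwbbcc grid (16·16=256): LLWWBbCc=8 LLWWBbcc=8 LLWWbbCc=8 LLWWbbcc=8 LLWwBbCc=16 LLWwBbcc=16 LLWwbbCc=16 LLWwbbcc=16 LLwwBbCc=8 LLwwBbcc=8 LLwwbbCc=8 LLwwbbcc=8 LlWWBbCc=8 LlWWBbcc=8 LlWWbbCc=8 LlWWbbcc=8 LlWwBbCc=16 LlWwBbcc=16 LlWwbbCc=16 LlWwbbcc=16 LlwwBbCc=8 LlwwBbcc=8 LlwwbbCc=8 Llwwbbcc=8
LlWWBbcc hits 8/256; gcd=8; 8÷8/256÷8 = 1/32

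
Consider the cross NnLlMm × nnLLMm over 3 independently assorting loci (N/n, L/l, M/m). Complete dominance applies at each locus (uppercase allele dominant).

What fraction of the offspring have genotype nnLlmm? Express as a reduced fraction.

NnLlMm gametes: NLM×1, NLm×1, NlM×1, Nlm×1, nLM×1, nLm×1, nlM×1, nlm×1
nnLLMm gametes: nLM×4, nLm×4
NnLlMm×nnLLMm grid (8·8=64): NnLLMM=4 NnLLMm=8 NnLLmm=4 NnLlMM=4 NnLlMm=8 NnLlmm=4 nnLLMM=4 nnLLMm=8 nnLLmm=4 nnLlMM=4 nnLlMm=8 nnLlmm=4
nnLlmm hits 4/64; gcd=4; 4÷4/64÷4 = 1/16

P(nnLlmm) = 1/16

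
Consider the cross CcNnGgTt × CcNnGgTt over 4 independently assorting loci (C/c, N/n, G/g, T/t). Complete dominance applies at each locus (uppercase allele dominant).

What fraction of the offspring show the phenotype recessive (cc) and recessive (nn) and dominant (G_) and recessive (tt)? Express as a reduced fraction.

P(cc nn G_ tt) = 3/256

CcNnGgTt gametes: CNGT×1, CNGt×1, CNgT×1, CNgt×1, CnGT×1, CnGt×1, CngT×1, Cngt×1, cNGT×1, cNGt×1, cNgT×1, cNgt×1, cnGT×1, cnGt×1, cngT×1, cngt×1
CcNnGgTt gametes: CNGT×1, CNGt×1, CNgT×1, CNgt×1, CnGT×1, CnGt×1, CngT×1, Cngt×1, cNGT×1, cNGt×1, cNgT×1, cNgt×1, cnGT×1, cnGt×1, cngT×1, cngt×1
CcNnGgTt×CcNnGgTt grid (16·16=256): CCNNGGTT=1 CCNNGGTt=2 CCNNGGtt=1 CCNNGgTT=2 CCNNGgTt=4 CCNNGgtt=2 CCNNggTT=1 CCNNggTt=2 CCNNggtt=1 CCNnGGTT=2 CCNnGGTt=4 CCNnGGtt=2 CCNnGgTT=4 CCNnGgTt=8 CCNnGgtt=4 CCNnggTT=2 CCNnggTt=4 CCNnggtt=2 CCnnGGTT=1 CCnnGGTt=2 CCnnGGtt=1 CCnnGgTT=2 CCnnGgTt=4 CCnnGgtt=2 CCnnggTT=1 CCnnggTt=2 CCnnggtt=1 CcNNGGTT=2 CcNNGGTt=4 CcNNGGtt=2 CcNNGgTT=4 CcNNGgTt=8 CcNNGgtt=4 CcNNggTT=2 CcNNggTt=4 CcNNggtt=2 CcNnGGTT=4 CcNnGGTt=8 CcNnGGtt=4 CcNnGgTT=8 CcNnGgTt=16 CcNnGgtt=8 CcNnggTT=4 CcNnggTt=8 CcNnggtt=4 CcnnGGTT=2 CcnnGGTt=4 CcnnGGtt=2 CcnnGgTT=4 CcnnGgTt=8 CcnnGgtt=4 CcnnggTT=2 CcnnggTt=4 Ccnnggtt=2 ccNNGGTT=1 ccNNGGTt=2 ccNNGGtt=1 ccNNGgTT=2 ccNNGgTt=4 ccNNGgtt=2 ccNNggTT=1 ccNNggTt=2 ccNNggtt=1 ccNnGGTT=2 ccNnGGTt=4 ccNnGGtt=2 ccNnGgTT=4 ccNnGgTt=8 ccNnGgtt=4 ccNnggTT=2 ccNnggTt=4 ccNnggtt=2 ccnnGGTT=1 ccnnGGTt=2 ccnnGGtt=1 ccnnGgTT=2 ccnnGgTt=4 ccnnGgtt=2 ccnnggTT=1 ccnnggTt=2 ccnnggtt=1
cc nn G_ tt hits 3/256; gcd=1; 3÷1/256÷1 = 3/256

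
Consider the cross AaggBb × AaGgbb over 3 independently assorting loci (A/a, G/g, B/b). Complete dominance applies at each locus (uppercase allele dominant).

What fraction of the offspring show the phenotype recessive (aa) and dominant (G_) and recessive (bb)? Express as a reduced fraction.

P(aa G_ bb) = 1/16

AaggBb gametes: AgB×2, Agb×2, agB×2, agb×2
AaGgbb gametes: AGb×2, Agb×2, aGb×2, agb×2
AaggBb×AaGgbb grid (8·8=64): AAGgBb=4 AAGgbb=4 AAggBb=4 AAggbb=4 AaGgBb=8 AaGgbb=8 AaggBb=8 Aaggbb=8 aaGgBb=4 aaGgbb=4 aaggBb=4 aaggbb=4
aa G_ bb hits 4/64; gcd=4; 4÷4/64÷4 = 1/16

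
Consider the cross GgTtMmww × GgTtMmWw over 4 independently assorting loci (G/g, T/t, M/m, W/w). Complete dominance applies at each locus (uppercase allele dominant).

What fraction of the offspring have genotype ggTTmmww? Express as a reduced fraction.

GgTtMmww gametes: GTMw×2, GTmw×2, GtMw×2, Gtmw×2, gTMw×2, gTmw×2, gtMw×2, gtmw×2
GgTtMmWw gametes: GTMW×1, GTMw×1, GTmW×1, GTmw×1, GtMW×1, GtMw×1, GtmW×1, Gtmw×1, gTMW×1, gTMw×1, gTmW×1, gTmw×1, gtMW×1, gtMw×1, gtmW×1, gtmw×1
GgTtMmww×GgTtMmWw grid (16·16=256): GGTTMMWw=2 GGTTMMww=2 GGTTMmWw=4 GGTTMmww=4 GGTTmmWw=2 GGTTmmww=2 GGTtMMWw=4 GGTtMMww=4 GGTtMmWw=8 GGTtMmww=8 GGTtmmWw=4 GGTtmmww=4 GGttMMWw=2 GGttMMww=2 GGttMmWw=4 GGttMmww=4 GGttmmWw=2 GGttmmww=2 GgTTMMWw=4 GgTTMMww=4 GgTTMmWw=8 GgTTMmww=8 GgTTmmWw=4 GgTTmmww=4 GgTtMMWw=8 GgTtMMww=8 GgTtMmWw=16 GgTtMmww=16 GgTtmmWw=8 GgTtmmww=8 GgttMMWw=4 GgttMMww=4 GgttMmWw=8 GgttMmww=8 GgttmmWw=4 Ggttmmww=4 ggTTMMWw=2 ggTTMMww=2 ggTTMmWw=4 ggTTMmww=4 ggTTmmWw=2 ggTTmmww=2 ggTtMMWw=4 ggTtMMww=4 ggTtMmWw=8 ggTtMmww=8 ggTtmmWw=4 ggTtmmww=4 ggttMMWw=2 ggttMMww=2 ggttMmWw=4 ggttMmww=4 ggttmmWw=2 ggttmmww=2
ggTTmmww hits 2/256; gcd=2; 2÷2/256÷2 = 1/128

P(ggTTmmww) = 1/128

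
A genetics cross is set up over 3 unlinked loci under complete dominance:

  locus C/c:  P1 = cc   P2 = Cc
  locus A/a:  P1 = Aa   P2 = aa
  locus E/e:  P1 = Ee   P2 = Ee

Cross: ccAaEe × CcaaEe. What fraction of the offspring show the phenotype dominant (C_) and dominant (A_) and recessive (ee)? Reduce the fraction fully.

ccAaEe gametes: cAE×2, cAe×2, caE×2, cae×2
CcaaEe gametes: CaE×2, Cae×2, caE×2, cae×2
ccAaEe×CcaaEe grid (8·8=64): CcAaEE=4 CcAaEe=8 CcAaee=4 CcaaEE=4 CcaaEe=8 Ccaaee=4 ccAaEE=4 ccAaEe=8 ccAaee=4 ccaaEE=4 ccaaEe=8 ccaaee=4
C_ A_ ee hits 4/64; gcd=4; 4÷4/64÷4 = 1/16

P(C_ A_ ee) = 1/16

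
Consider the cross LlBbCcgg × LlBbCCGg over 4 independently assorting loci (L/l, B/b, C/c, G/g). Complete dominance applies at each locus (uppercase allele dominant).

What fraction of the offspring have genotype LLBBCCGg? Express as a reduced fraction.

LlBbCcgg gametes: LBCg×2, LBcg×2, LbCg×2, Lbcg×2, lBCg×2, lBcg×2, lbCg×2, lbcg×2
LlBbCCGg gametes: LBCG×2, LBCg×2, LbCG×2, LbCg×2, lBCG×2, lBCg×2, lbCG×2, lbCg×2
LlBbCcgg×LlBbCCGg grid (16·16=256): LLBBCCGg=4 LLBBCCgg=4 LLBBCcGg=4 LLBBCcgg=4 LLBbCCGg=8 LLBbCCgg=8 LLBbCcGg=8 LLBbCcgg=8 LLbbCCGg=4 LLbbCCgg=4 LLbbCcGg=4 LLbbCcgg=4 LlBBCCGg=8 LlBBCCgg=8 LlBBCcGg=8 LlBBCcgg=8 LlBbCCGg=16 LlBbCCgg=16 LlBbCcGg=16 LlBbCcgg=16 LlbbCCGg=8 LlbbCCgg=8 LlbbCcGg=8 LlbbCcgg=8 llBBCCGg=4 llBBCCgg=4 llBBCcGg=4 llBBCcgg=4 llBbCCGg=8 llBbCCgg=8 llBbCcGg=8 llBbCcgg=8 llbbCCGg=4 llbbCCgg=4 llbbCcGg=4 llbbCcgg=4
LLBBCCGg hits 4/256; gcd=4; 4÷4/256÷4 = 1/64

P(LLBBCCGg) = 1/64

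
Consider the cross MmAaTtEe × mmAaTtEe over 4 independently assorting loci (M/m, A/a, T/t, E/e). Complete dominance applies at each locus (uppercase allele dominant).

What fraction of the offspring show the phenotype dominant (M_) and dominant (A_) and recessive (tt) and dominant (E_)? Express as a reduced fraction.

MmAaTtEe gametes: MATE×1, MATe×1, MAtE×1, MAte×1, MaTE×1, MaTe×1, MatE×1, Mate×1, mATE×1, mATe×1, mAtE×1, mAte×1, maTE×1, maTe×1, matE×1, mate×1
mmAaTtEe gametes: mATE×2, mATe×2, mAtE×2, mAte×2, maTE×2, maTe×2, matE×2, mate×2
MmAaTtEe×mmAaTtEe grid (16·16=256): MmAATTEE=2 MmAATTEe=4 MmAATTee=2 MmAATtEE=4 MmAATtEe=8 MmAATtee=4 MmAAttEE=2 MmAAttEe=4 MmAAttee=2 MmAaTTEE=4 MmAaTTEe=8 MmAaTTee=4 MmAaTtEE=8 MmAaTtEe=16 MmAaTtee=8 MmAattEE=4 MmAattEe=8 MmAattee=4 MmaaTTEE=2 MmaaTTEe=4 MmaaTTee=2 MmaaTtEE=4 MmaaTtEe=8 MmaaTtee=4 MmaattEE=2 MmaattEe=4 Mmaattee=2 mmAATTEE=2 mmAATTEe=4 mmAATTee=2 mmAATtEE=4 mmAATtEe=8 mmAATtee=4 mmAAttEE=2 mmAAttEe=4 mmAAttee=2 mmAaTTEE=4 mmAaTTEe=8 mmAaTTee=4 mmAaTtEE=8 mmAaTtEe=16 mmAaTtee=8 mmAattEE=4 mmAattEe=8 mmAattee=4 mmaaTTEE=2 mmaaTTEe=4 mmaaTTee=2 mmaaTtEE=4 mmaaTtEe=8 mmaaTtee=4 mmaattEE=2 mmaattEe=4 mmaattee=2
M_ A_ tt E_ hits 18/256; gcd=2; 18÷2/256÷2 = 9/128

P(M_ A_ tt E_) = 9/128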